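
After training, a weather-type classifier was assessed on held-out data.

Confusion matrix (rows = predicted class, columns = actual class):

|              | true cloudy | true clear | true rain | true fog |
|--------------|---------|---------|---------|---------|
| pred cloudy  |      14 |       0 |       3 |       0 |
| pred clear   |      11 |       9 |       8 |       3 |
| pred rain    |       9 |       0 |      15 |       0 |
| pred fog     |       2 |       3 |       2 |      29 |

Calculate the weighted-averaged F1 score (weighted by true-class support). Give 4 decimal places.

Per-class F1 score (2·TP/(2·TP+FP+FN)):
  cloudy: TP=14, FP=0+3+0=3, FN=11+9+2=22 → 28/53 = 0.52830
  clear: TP=9, FP=11+8+3=22, FN=0+0+3=3 → 18/43 = 0.41860
  rain: TP=15, FP=9+0+0=9, FN=3+8+2=13 → 30/52 = 0.57692
  fog: TP=29, FP=2+3+2=7, FN=0+3+0=3 → 58/68 = 0.85294
Weighted-F1 score = Σ (supportᵢ/N)·F1 scoreᵢ with N=108: (36/108)·0.52830 + (12/108)·0.41860 + (28/108)·0.57692 + (32/108)·0.85294 = 0.6249

0.6249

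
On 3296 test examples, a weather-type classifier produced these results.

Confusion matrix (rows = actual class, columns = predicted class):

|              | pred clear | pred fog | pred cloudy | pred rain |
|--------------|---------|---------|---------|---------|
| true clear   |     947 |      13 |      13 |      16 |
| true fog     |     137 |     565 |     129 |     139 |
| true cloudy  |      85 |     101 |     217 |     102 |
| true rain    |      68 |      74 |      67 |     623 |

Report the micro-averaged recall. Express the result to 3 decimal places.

Micro-averaging pools counts across classes: ΣTP=2352, ΣFP=944, ΣFN=944.
Micro-recall = TP/(TP+FN) on pooled counts = 0.714 (equals overall accuracy in single-label multiclass).

0.714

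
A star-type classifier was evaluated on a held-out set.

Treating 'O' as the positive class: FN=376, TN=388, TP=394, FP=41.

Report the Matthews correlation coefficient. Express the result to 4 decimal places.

0.4149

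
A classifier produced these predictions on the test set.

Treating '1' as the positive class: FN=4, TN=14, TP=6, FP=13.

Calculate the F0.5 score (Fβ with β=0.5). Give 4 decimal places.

0.3488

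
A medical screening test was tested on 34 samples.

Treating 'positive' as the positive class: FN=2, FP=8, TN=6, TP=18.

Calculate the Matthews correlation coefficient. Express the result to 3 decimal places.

0.381

MCC = (TP·TN − FP·FN) / √((TP+FP)(TP+FN)(TN+FP)(TN+FN))
Numerator = 18·6 − 8·2 = 92
Denominator = √(26·20·14·8) = √58240 = 241.3297
MCC = 92 / 241.3297 = 0.381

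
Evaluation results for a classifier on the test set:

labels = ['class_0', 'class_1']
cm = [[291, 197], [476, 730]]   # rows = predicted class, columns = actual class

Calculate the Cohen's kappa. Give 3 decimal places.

0.172

Observed agreement pₒ = trace/N = 1021/1694 = 0.6027
Expected agreement pₑ = Σ (rowᵢ·colᵢ)/N² = (767·488 + 927·1206)/1694² = 0.5200
κ = (pₒ − pₑ)/(1 − pₑ) = (0.6027 − 0.5200)/(1 − 0.5200) = 0.172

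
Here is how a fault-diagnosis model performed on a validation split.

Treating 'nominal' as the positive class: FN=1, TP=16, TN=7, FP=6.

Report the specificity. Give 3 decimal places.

0.538

Specificity = TN/(TN+FP) = 7/(7+6) = 0.538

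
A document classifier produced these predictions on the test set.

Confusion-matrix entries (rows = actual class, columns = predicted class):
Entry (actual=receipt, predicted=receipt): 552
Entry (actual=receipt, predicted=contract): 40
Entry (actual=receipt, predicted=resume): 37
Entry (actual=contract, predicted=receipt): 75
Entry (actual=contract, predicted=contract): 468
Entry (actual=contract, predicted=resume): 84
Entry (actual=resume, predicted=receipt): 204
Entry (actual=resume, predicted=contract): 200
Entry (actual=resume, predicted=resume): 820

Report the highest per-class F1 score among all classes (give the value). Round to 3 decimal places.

Per-class F1 score (2·TP/(2·TP+FP+FN)):
  receipt: TP=552, FP=75+204=279, FN=40+37=77 → 1104/1460 = 0.7562
  contract: TP=468, FP=40+200=240, FN=75+84=159 → 936/1335 = 0.7011
  resume: TP=820, FP=37+84=121, FN=204+200=404 → 1640/2165 = 0.7575
Highest is class 'resume' with F1 score = 0.758.

0.758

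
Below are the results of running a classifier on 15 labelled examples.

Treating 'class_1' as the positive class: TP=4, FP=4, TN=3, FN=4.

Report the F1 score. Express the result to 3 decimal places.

0.500

Precision = TP/(TP+FP) = 4/8 = 0.5000
Recall = TP/(TP+FN) = 4/8 = 0.5000
F1 = 2·TP/(2·TP+FP+FN) = 8/16 = 0.500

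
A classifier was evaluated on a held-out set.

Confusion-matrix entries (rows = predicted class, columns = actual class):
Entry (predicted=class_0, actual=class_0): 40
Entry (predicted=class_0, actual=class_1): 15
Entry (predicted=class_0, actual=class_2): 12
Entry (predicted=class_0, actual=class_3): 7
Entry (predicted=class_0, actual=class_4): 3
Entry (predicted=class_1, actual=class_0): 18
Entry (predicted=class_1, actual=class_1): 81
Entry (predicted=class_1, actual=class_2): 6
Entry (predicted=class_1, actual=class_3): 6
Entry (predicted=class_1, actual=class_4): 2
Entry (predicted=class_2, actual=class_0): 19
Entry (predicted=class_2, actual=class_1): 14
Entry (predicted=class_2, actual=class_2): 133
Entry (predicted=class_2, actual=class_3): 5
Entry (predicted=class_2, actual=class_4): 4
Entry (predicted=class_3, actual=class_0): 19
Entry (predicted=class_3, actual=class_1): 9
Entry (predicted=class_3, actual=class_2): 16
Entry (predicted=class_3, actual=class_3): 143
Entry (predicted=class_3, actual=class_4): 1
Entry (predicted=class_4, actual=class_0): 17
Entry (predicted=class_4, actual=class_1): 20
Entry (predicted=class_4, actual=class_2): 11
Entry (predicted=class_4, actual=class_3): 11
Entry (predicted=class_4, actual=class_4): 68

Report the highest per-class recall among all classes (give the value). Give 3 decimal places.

Per-class recall (TP/(TP+FN)):
  class_0: TP=40, FN=18+19+19+17=73 → 40/113 = 0.3540
  class_1: TP=81, FN=15+14+9+20=58 → 81/139 = 0.5827
  class_2: TP=133, FN=12+6+16+11=45 → 133/178 = 0.7472
  class_3: TP=143, FN=7+6+5+11=29 → 143/172 = 0.8314
  class_4: TP=68, FN=3+2+4+1=10 → 68/78 = 0.8718
Highest is class 'class_4' with recall = 0.872.

0.872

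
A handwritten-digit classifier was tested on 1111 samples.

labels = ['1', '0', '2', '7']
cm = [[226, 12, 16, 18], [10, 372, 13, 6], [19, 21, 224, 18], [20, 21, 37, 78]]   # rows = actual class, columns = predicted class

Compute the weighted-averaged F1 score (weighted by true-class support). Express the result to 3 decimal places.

Per-class F1 score (2·TP/(2·TP+FP+FN)):
  1: TP=226, FP=10+19+20=49, FN=12+16+18=46 → 452/547 = 0.8263
  0: TP=372, FP=12+21+21=54, FN=10+13+6=29 → 744/827 = 0.8996
  2: TP=224, FP=16+13+37=66, FN=19+21+18=58 → 448/572 = 0.7832
  7: TP=78, FP=18+6+18=42, FN=20+21+37=78 → 156/276 = 0.5652
Weighted-F1 score = Σ (supportᵢ/N)·F1 scoreᵢ with N=1111: (272/1111)·0.8263 + (401/1111)·0.8996 + (282/1111)·0.7832 + (156/1111)·0.5652 = 0.805

0.805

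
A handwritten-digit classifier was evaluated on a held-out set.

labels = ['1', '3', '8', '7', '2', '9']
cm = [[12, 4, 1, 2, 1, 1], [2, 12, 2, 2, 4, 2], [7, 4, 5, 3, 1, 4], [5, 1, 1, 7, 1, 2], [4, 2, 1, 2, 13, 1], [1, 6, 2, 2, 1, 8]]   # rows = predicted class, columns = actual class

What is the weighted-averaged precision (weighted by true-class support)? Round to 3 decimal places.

0.474

Per-class precision (TP/(TP+FP)):
  1: TP=12, FP=4+1+2+1+1=9 → 12/21 = 0.5714
  3: TP=12, FP=2+2+2+4+2=12 → 12/24 = 0.5000
  8: TP=5, FP=7+4+3+1+4=19 → 5/24 = 0.2083
  7: TP=7, FP=5+1+1+1+2=10 → 7/17 = 0.4118
  2: TP=13, FP=4+2+1+2+1=10 → 13/23 = 0.5652
  9: TP=8, FP=1+6+2+2+1=12 → 8/20 = 0.4000
Weighted-precision = Σ (supportᵢ/N)·precisionᵢ with N=129: (31/129)·0.5714 + (29/129)·0.5000 + (12/129)·0.2083 + (18/129)·0.4118 + (21/129)·0.5652 + (18/129)·0.4000 = 0.474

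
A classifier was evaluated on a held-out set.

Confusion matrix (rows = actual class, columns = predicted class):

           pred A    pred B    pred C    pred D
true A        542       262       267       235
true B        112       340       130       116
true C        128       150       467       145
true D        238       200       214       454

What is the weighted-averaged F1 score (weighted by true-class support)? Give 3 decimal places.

0.452

Per-class F1 score (2·TP/(2·TP+FP+FN)):
  A: TP=542, FP=112+128+238=478, FN=262+267+235=764 → 1084/2326 = 0.4660
  B: TP=340, FP=262+150+200=612, FN=112+130+116=358 → 680/1650 = 0.4121
  C: TP=467, FP=267+130+214=611, FN=128+150+145=423 → 934/1968 = 0.4746
  D: TP=454, FP=235+116+145=496, FN=238+200+214=652 → 908/2056 = 0.4416
Weighted-F1 score = Σ (supportᵢ/N)·F1 scoreᵢ with N=4000: (1306/4000)·0.4660 + (698/4000)·0.4121 + (890/4000)·0.4746 + (1106/4000)·0.4416 = 0.452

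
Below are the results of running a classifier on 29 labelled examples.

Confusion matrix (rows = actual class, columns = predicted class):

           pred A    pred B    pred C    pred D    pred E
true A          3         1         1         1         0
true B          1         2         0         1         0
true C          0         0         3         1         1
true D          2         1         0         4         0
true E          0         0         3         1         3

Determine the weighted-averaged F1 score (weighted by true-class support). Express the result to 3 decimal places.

Per-class F1 score (2·TP/(2·TP+FP+FN)):
  A: TP=3, FP=1+0+2+0=3, FN=1+1+1+0=3 → 6/12 = 0.5000
  B: TP=2, FP=1+0+1+0=2, FN=1+0+1+0=2 → 4/8 = 0.5000
  C: TP=3, FP=1+0+0+3=4, FN=0+0+1+1=2 → 6/12 = 0.5000
  D: TP=4, FP=1+1+1+1=4, FN=2+1+0+0=3 → 8/15 = 0.5333
  E: TP=3, FP=0+0+1+0=1, FN=0+0+3+1=4 → 6/11 = 0.5455
Weighted-F1 score = Σ (supportᵢ/N)·F1 scoreᵢ with N=29: (6/29)·0.5000 + (4/29)·0.5000 + (5/29)·0.5000 + (7/29)·0.5333 + (7/29)·0.5455 = 0.519

0.519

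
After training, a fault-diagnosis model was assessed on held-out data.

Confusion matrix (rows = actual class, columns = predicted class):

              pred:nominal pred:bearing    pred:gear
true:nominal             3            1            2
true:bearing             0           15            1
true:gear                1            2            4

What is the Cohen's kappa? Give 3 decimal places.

Observed agreement pₒ = trace/N = 22/29 = 0.7586
Expected agreement pₑ = Σ (rowᵢ·colᵢ)/N² = (6·4 + 16·18 + 7·7)/29² = 0.4293
κ = (pₒ − pₑ)/(1 − pₑ) = (0.7586 − 0.4293)/(1 − 0.4293) = 0.577

0.577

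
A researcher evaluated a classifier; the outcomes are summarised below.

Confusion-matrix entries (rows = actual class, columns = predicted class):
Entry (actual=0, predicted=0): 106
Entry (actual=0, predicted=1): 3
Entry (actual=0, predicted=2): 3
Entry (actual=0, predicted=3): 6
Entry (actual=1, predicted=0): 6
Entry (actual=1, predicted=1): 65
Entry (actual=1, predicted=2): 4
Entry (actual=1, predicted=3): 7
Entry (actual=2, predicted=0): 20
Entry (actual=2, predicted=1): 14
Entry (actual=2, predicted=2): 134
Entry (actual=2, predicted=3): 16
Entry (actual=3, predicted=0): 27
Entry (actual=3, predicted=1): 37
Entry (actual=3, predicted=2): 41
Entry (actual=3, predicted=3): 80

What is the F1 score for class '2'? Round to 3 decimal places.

0.732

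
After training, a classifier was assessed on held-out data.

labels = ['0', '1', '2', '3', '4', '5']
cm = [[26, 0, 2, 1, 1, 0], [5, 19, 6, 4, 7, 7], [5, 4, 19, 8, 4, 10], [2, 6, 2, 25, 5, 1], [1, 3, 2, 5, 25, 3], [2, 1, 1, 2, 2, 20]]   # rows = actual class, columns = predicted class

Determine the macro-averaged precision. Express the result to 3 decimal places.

0.569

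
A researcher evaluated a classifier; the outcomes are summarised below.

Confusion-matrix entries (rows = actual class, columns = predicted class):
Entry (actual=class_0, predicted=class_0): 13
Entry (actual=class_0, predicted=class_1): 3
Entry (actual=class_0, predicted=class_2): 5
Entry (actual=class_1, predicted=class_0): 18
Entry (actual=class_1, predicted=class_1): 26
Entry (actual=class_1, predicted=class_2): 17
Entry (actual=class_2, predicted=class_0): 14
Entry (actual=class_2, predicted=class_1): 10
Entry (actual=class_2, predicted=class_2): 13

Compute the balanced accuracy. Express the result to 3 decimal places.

Balanced accuracy = mean of per-class recall.
  class_0: recall = 13/21 = 0.6190
  class_1: recall = 26/61 = 0.4262
  class_2: recall = 13/37 = 0.3514
Mean = (0.6190 + 0.4262 + 0.3514) / 3 = 0.466

0.466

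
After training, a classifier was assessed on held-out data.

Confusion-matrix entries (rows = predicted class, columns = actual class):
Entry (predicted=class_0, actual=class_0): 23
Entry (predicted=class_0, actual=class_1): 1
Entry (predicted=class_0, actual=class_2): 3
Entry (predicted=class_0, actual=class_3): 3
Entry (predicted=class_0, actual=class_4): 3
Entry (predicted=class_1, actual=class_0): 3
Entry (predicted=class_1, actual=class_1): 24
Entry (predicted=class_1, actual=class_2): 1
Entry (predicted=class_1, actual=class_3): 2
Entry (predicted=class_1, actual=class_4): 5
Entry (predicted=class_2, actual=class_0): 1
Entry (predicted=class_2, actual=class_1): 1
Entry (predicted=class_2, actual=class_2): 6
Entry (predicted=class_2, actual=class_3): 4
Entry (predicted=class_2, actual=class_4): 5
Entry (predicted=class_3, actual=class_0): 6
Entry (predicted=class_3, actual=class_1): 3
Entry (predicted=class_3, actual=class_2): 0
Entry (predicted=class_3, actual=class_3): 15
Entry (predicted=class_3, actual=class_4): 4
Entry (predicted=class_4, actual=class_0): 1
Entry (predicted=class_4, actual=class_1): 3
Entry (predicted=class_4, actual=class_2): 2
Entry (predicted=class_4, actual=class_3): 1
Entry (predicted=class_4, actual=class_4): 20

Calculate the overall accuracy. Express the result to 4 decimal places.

Accuracy = trace / total = (23+24+6+15+20=88) / 140 = 88/140 = 0.6286

0.6286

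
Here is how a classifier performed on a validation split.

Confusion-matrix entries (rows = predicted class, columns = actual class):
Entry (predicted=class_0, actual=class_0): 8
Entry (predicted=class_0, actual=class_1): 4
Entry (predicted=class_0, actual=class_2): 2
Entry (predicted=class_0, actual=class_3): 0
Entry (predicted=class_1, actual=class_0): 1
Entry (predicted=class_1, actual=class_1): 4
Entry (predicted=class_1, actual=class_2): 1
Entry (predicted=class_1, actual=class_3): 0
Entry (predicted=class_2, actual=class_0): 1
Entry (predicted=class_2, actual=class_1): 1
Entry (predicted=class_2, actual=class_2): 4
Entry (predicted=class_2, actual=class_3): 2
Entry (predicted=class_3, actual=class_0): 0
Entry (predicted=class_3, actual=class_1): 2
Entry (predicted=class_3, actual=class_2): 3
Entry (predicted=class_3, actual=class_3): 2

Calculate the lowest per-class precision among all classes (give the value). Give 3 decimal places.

0.286

Per-class precision (TP/(TP+FP)):
  class_0: TP=8, FP=4+2+0=6 → 8/14 = 0.5714
  class_1: TP=4, FP=1+1+0=2 → 4/6 = 0.6667
  class_2: TP=4, FP=1+1+2=4 → 4/8 = 0.5000
  class_3: TP=2, FP=0+2+3=5 → 2/7 = 0.2857
Lowest is class 'class_3' with precision = 0.286.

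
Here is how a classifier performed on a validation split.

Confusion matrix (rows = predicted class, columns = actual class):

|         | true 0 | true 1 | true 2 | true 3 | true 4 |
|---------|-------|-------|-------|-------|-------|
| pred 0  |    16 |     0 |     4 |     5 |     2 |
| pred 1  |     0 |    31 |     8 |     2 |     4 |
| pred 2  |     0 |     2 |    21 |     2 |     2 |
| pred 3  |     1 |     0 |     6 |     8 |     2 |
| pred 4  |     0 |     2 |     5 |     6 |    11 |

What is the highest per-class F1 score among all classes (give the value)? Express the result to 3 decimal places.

Per-class F1 score (2·TP/(2·TP+FP+FN)):
  0: TP=16, FP=0+4+5+2=11, FN=0+0+1+0=1 → 32/44 = 0.7273
  1: TP=31, FP=0+8+2+4=14, FN=0+2+0+2=4 → 62/80 = 0.7750
  2: TP=21, FP=0+2+2+2=6, FN=4+8+6+5=23 → 42/71 = 0.5915
  3: TP=8, FP=1+0+6+2=9, FN=5+2+2+6=15 → 16/40 = 0.4000
  4: TP=11, FP=0+2+5+6=13, FN=2+4+2+2=10 → 22/45 = 0.4889
Highest is class '1' with F1 score = 0.775.

0.775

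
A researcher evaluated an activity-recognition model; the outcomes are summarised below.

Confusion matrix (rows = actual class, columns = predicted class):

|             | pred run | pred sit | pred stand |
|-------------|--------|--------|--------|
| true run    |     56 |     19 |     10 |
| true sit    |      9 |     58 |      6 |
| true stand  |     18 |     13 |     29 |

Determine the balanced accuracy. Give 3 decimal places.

0.646

Balanced accuracy = mean of per-class recall.
  run: recall = 56/85 = 0.6588
  sit: recall = 58/73 = 0.7945
  stand: recall = 29/60 = 0.4833
Mean = (0.6588 + 0.7945 + 0.4833) / 3 = 0.646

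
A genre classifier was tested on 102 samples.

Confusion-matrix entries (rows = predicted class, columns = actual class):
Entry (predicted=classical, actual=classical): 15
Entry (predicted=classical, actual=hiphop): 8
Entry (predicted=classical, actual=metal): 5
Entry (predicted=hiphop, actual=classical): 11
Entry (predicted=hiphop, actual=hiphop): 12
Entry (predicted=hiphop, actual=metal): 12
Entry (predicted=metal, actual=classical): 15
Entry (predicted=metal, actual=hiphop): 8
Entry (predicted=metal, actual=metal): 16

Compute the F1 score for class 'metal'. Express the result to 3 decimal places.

0.444

One-vs-rest for 'metal': TP = diagonal; FP = other classes predicted 'metal'; FN = 'metal' predicted as other.
F1 score = 2·TP/(2·TP+FP+FN).
metal: TP=16, FP=15+8=23, FN=5+12=17 → 32/72 = 0.4444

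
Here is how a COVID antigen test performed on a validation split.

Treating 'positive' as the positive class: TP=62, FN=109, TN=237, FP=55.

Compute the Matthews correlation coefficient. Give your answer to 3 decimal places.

MCC = (TP·TN − FP·FN) / √((TP+FP)(TP+FN)(TN+FP)(TN+FN))
Numerator = 62·237 − 55·109 = 8699
Denominator = √(117·171·292·346) = √2021347224 = 44959.3953
MCC = 8699 / 44959.3953 = 0.193

0.193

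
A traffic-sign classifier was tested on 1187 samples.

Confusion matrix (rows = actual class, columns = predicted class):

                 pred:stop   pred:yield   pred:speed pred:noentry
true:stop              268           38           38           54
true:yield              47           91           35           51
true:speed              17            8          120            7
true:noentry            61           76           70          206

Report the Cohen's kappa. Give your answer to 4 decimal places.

0.4235

Observed agreement pₒ = trace/N = 685/1187 = 0.57709
Expected agreement pₑ = Σ (rowᵢ·colᵢ)/N² = (398·393 + 224·213 + 152·263 + 413·318)/1187² = 0.26646
κ = (pₒ − pₑ)/(1 − pₑ) = (0.57709 − 0.26646)/(1 − 0.26646) = 0.4235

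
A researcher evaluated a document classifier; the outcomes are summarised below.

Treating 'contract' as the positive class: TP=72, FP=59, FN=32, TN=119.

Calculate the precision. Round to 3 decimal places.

Precision = TP/(TP+FP) = 72/(72+59) = 72/131 = 0.550

0.550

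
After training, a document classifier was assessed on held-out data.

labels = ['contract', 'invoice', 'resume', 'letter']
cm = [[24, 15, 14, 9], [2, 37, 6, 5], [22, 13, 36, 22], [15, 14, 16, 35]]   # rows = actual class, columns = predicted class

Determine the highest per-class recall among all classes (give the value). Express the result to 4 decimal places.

0.7400

Per-class recall (TP/(TP+FN)):
  contract: TP=24, FN=15+14+9=38 → 24/62 = 0.38710
  invoice: TP=37, FN=2+6+5=13 → 37/50 = 0.74000
  resume: TP=36, FN=22+13+22=57 → 36/93 = 0.38710
  letter: TP=35, FN=15+14+16=45 → 35/80 = 0.43750
Highest is class 'invoice' with recall = 0.7400.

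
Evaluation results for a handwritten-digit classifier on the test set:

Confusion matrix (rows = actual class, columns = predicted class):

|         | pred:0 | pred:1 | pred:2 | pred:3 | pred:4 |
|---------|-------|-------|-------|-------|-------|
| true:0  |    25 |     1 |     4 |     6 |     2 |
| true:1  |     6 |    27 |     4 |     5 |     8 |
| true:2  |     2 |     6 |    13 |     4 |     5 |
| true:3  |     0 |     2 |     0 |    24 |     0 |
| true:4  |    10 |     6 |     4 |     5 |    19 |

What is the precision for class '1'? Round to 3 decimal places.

precision = TP/(TP+FP).
1: TP=27, FP=1+6+2+6=15 → 27/42 = 0.6429

0.643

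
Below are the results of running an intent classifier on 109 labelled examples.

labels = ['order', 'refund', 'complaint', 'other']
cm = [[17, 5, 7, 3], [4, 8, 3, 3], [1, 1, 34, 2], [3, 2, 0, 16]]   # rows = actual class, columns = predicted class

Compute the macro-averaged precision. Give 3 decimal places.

0.655

Per-class precision (TP/(TP+FP)):
  order: TP=17, FP=4+1+3=8 → 17/25 = 0.6800
  refund: TP=8, FP=5+1+2=8 → 8/16 = 0.5000
  complaint: TP=34, FP=7+3+0=10 → 34/44 = 0.7727
  other: TP=16, FP=3+3+2=8 → 16/24 = 0.6667
Macro-precision = mean = (0.6800 + 0.5000 + 0.7727 + 0.6667) / 4 = 0.655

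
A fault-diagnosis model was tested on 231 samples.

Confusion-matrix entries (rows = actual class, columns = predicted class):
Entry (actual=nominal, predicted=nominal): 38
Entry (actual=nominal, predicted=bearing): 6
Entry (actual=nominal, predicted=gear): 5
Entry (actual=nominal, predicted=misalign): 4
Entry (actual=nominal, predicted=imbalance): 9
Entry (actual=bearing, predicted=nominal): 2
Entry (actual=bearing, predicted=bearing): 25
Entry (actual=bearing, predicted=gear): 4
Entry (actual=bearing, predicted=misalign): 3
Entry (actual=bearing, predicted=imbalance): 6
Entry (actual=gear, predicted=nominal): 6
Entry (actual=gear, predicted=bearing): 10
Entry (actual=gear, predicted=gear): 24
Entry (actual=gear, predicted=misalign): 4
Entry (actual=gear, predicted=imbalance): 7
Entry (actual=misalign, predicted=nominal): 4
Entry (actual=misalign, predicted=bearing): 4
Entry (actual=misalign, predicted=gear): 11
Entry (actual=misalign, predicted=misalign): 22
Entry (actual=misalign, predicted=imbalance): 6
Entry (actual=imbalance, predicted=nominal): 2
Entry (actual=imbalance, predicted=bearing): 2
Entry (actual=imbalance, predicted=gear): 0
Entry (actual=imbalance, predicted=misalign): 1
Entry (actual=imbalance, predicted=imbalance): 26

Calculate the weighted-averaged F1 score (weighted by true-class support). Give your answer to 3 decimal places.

0.583

Per-class F1 score (2·TP/(2·TP+FP+FN)):
  nominal: TP=38, FP=2+6+4+2=14, FN=6+5+4+9=24 → 76/114 = 0.6667
  bearing: TP=25, FP=6+10+4+2=22, FN=2+4+3+6=15 → 50/87 = 0.5747
  gear: TP=24, FP=5+4+11+0=20, FN=6+10+4+7=27 → 48/95 = 0.5053
  misalign: TP=22, FP=4+3+4+1=12, FN=4+4+11+6=25 → 44/81 = 0.5432
  imbalance: TP=26, FP=9+6+7+6=28, FN=2+2+0+1=5 → 52/85 = 0.6118
Weighted-F1 score = Σ (supportᵢ/N)·F1 scoreᵢ with N=231: (62/231)·0.6667 + (40/231)·0.5747 + (51/231)·0.5053 + (47/231)·0.5432 + (31/231)·0.6118 = 0.583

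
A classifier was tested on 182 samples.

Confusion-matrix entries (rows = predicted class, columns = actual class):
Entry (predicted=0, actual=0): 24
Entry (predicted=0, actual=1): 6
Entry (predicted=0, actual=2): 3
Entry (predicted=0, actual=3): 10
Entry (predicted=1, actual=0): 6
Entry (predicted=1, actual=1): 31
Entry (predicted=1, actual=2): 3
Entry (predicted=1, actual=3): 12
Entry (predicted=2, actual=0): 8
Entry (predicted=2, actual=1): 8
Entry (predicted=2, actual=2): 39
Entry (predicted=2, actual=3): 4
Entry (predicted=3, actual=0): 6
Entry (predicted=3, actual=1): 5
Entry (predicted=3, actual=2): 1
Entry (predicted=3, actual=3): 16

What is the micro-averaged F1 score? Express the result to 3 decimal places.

Micro-averaging pools counts across classes: ΣTP=110, ΣFP=72, ΣFN=72.
Micro-F1 score = 2·TP/(2·TP+FP+FN) on pooled counts = 0.604 (equals overall accuracy in single-label multiclass).

0.604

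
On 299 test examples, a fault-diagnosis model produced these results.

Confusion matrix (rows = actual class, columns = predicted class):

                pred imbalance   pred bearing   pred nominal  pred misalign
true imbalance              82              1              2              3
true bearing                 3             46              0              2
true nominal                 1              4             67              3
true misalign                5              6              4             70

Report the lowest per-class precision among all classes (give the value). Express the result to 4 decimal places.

Per-class precision (TP/(TP+FP)):
  imbalance: TP=82, FP=3+1+5=9 → 82/91 = 0.90110
  bearing: TP=46, FP=1+4+6=11 → 46/57 = 0.80702
  nominal: TP=67, FP=2+0+4=6 → 67/73 = 0.91781
  misalign: TP=70, FP=3+2+3=8 → 70/78 = 0.89744
Lowest is class 'bearing' with precision = 0.8070.

0.8070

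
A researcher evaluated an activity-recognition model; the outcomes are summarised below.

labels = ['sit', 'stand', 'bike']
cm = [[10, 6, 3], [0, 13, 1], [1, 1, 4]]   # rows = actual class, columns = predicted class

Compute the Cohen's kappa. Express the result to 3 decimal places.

0.524

Observed agreement pₒ = trace/N = 27/39 = 0.6923
Expected agreement pₑ = Σ (rowᵢ·colᵢ)/N² = (19·11 + 14·20 + 6·8)/39² = 0.3531
κ = (pₒ − pₑ)/(1 − pₑ) = (0.6923 − 0.3531)/(1 − 0.3531) = 0.524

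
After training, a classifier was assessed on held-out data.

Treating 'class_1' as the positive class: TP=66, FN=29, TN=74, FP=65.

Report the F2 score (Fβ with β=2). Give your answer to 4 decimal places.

0.6458

Fβ = (1+β²)·TP / ((1+β²)·TP + β²·FN + FP), with β²=4
= 5·66 / (5·66 + 4·29 + 65) = 0.6458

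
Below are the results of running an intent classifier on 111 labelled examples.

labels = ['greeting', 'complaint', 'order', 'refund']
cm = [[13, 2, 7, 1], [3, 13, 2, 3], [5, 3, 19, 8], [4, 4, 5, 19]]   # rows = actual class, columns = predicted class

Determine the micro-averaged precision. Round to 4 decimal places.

Micro-averaging pools counts across classes: ΣTP=64, ΣFP=47, ΣFN=47.
Micro-precision = TP/(TP+FP) on pooled counts = 0.5766 (equals overall accuracy in single-label multiclass).

0.5766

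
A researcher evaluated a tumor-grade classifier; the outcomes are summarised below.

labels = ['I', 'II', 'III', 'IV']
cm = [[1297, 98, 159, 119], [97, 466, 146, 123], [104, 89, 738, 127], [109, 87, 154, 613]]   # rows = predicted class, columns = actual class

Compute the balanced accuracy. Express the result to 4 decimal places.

Balanced accuracy = mean of per-class recall.
  I: recall = 1297/1607 = 0.80709
  II: recall = 466/740 = 0.62973
  III: recall = 738/1197 = 0.61654
  IV: recall = 613/982 = 0.62424
Mean = (0.80709 + 0.62973 + 0.61654 + 0.62424) / 4 = 0.6694

0.6694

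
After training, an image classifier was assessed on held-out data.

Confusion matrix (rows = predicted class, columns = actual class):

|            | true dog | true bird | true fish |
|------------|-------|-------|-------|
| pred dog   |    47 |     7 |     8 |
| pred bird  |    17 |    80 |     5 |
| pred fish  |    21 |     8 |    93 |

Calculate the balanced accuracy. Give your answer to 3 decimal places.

0.757

Balanced accuracy = mean of per-class recall.
  dog: recall = 47/85 = 0.5529
  bird: recall = 80/95 = 0.8421
  fish: recall = 93/106 = 0.8774
Mean = (0.5529 + 0.8421 + 0.8774) / 3 = 0.757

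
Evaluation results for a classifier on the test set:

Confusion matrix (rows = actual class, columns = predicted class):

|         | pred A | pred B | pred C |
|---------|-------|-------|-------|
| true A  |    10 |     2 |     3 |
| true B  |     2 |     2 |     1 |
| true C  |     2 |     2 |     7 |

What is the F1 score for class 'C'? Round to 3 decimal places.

Take TP from the diagonal, FP from the rest of the 'C' prediction marginal, FN from the rest of the 'C' actual marginal.
F1 score = 2·TP/(2·TP+FP+FN).
C: TP=7, FP=3+1=4, FN=2+2=4 → 14/22 = 0.6364

0.636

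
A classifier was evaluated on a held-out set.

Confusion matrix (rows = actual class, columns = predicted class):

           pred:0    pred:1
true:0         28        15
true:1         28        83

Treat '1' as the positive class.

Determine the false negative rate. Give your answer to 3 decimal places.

FNR = FN/(FN+TP) = 28/(28+83) = 0.252

0.252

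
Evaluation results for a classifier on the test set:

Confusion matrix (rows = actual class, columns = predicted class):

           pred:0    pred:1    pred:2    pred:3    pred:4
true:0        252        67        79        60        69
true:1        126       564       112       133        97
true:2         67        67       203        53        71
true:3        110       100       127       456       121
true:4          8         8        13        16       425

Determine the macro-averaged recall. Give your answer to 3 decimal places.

Per-class recall (TP/(TP+FN)):
  0: TP=252, FN=67+79+60+69=275 → 252/527 = 0.4782
  1: TP=564, FN=126+112+133+97=468 → 564/1032 = 0.5465
  2: TP=203, FN=67+67+53+71=258 → 203/461 = 0.4403
  3: TP=456, FN=110+100+127+121=458 → 456/914 = 0.4989
  4: TP=425, FN=8+8+13+16=45 → 425/470 = 0.9043
Macro-recall = mean = (0.4782 + 0.5465 + 0.4403 + 0.4989 + 0.9043) / 5 = 0.574

0.574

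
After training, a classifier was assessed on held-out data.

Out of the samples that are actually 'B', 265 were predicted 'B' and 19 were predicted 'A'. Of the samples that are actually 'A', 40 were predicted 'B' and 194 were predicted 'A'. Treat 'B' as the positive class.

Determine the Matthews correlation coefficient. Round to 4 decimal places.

MCC = (TP·TN − FP·FN) / √((TP+FP)(TP+FN)(TN+FP)(TN+FN))
Numerator = 265·194 − 40·19 = 50650
Denominator = √(305·284·234·213) = √4317314040 = 65706.2709
MCC = 50650 / 65706.2709 = 0.7709

0.7709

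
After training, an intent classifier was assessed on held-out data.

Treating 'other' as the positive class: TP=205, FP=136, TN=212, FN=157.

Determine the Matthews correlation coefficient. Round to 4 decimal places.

MCC = (TP·TN − FP·FN) / √((TP+FP)(TP+FN)(TN+FP)(TN+FN))
Numerator = 205·212 − 136·157 = 22108
Denominator = √(341·362·348·369) = √15851434104 = 125902.4785
MCC = 22108 / 125902.4785 = 0.1756

0.1756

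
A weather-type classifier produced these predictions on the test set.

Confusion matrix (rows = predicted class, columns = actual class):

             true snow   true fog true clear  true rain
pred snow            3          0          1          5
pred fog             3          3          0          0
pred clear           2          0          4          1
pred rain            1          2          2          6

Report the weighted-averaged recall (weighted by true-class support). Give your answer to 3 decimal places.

0.485

Per-class recall (TP/(TP+FN)):
  snow: TP=3, FN=3+2+1=6 → 3/9 = 0.3333
  fog: TP=3, FN=0+0+2=2 → 3/5 = 0.6000
  clear: TP=4, FN=1+0+2=3 → 4/7 = 0.5714
  rain: TP=6, FN=5+0+1=6 → 6/12 = 0.5000
Weighted-recall = Σ (supportᵢ/N)·recallᵢ with N=33: (9/33)·0.3333 + (5/33)·0.6000 + (7/33)·0.5714 + (12/33)·0.5000 = 0.485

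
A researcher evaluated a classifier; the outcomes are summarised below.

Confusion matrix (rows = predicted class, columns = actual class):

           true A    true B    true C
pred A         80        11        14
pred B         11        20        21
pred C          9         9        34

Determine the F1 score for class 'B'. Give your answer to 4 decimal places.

0.4348

Treat 'B' as positive and all other classes as negative.
F1 score = 2·TP/(2·TP+FP+FN).
B: TP=20, FP=11+21=32, FN=11+9=20 → 40/92 = 0.43478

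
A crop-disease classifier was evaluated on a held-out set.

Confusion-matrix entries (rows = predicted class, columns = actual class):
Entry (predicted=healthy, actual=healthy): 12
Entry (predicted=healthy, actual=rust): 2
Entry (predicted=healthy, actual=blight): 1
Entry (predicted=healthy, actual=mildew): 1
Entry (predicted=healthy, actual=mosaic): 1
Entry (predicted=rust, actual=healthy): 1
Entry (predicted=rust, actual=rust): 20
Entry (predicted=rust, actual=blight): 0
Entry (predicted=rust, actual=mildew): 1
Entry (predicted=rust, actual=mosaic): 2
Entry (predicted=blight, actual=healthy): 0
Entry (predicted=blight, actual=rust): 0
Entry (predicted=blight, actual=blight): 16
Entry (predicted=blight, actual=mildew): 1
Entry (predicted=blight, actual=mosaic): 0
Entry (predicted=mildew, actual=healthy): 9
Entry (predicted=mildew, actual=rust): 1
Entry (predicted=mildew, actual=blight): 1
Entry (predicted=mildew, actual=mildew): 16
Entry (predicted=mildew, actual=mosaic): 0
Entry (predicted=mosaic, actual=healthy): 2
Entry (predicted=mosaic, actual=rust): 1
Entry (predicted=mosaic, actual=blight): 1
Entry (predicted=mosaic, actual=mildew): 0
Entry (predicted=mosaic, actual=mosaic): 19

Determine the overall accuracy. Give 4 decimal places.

0.7685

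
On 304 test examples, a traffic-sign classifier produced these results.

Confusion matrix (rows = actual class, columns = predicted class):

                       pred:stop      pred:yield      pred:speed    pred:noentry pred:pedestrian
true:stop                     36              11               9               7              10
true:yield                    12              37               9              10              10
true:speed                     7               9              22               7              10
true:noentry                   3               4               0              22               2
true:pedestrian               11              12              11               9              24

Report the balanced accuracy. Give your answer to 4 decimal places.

Balanced accuracy = mean of per-class recall.
  stop: recall = 36/73 = 0.49315
  yield: recall = 37/78 = 0.47436
  speed: recall = 22/55 = 0.40000
  noentry: recall = 22/31 = 0.70968
  pedestrian: recall = 24/67 = 0.35821
Mean = (0.49315 + 0.47436 + 0.40000 + 0.70968 + 0.35821) / 5 = 0.4871

0.4871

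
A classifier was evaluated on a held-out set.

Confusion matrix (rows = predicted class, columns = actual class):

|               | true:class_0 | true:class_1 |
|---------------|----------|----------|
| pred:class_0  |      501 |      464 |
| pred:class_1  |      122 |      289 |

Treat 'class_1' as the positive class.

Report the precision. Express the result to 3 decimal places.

0.703

Precision = TP/(TP+FP) = 289/(289+122) = 289/411 = 0.703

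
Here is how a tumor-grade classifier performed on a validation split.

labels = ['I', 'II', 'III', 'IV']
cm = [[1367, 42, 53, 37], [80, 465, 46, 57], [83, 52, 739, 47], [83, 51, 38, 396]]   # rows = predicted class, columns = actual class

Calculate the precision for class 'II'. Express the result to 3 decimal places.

0.718

precision = TP/(TP+FP).
II: TP=465, FP=80+46+57=183 → 465/648 = 0.7176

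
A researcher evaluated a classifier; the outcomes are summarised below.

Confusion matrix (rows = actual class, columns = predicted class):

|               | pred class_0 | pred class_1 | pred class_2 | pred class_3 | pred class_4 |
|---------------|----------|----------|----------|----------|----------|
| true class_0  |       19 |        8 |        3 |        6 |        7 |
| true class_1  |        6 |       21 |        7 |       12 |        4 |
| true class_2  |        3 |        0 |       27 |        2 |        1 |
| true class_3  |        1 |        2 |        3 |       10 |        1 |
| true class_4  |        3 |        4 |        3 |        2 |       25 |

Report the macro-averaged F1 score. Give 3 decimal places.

0.557

Per-class F1 score (2·TP/(2·TP+FP+FN)):
  class_0: TP=19, FP=6+3+1+3=13, FN=8+3+6+7=24 → 38/75 = 0.5067
  class_1: TP=21, FP=8+0+2+4=14, FN=6+7+12+4=29 → 42/85 = 0.4941
  class_2: TP=27, FP=3+7+3+3=16, FN=3+0+2+1=6 → 54/76 = 0.7105
  class_3: TP=10, FP=6+12+2+2=22, FN=1+2+3+1=7 → 20/49 = 0.4082
  class_4: TP=25, FP=7+4+1+1=13, FN=3+4+3+2=12 → 50/75 = 0.6667
Macro-F1 score = mean = (0.5067 + 0.4941 + 0.7105 + 0.4082 + 0.6667) / 5 = 0.557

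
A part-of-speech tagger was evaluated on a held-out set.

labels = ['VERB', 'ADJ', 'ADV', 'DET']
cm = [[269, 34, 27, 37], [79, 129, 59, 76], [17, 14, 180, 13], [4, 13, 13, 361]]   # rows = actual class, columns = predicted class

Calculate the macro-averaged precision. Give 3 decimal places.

Per-class precision (TP/(TP+FP)):
  VERB: TP=269, FP=79+17+4=100 → 269/369 = 0.7290
  ADJ: TP=129, FP=34+14+13=61 → 129/190 = 0.6789
  ADV: TP=180, FP=27+59+13=99 → 180/279 = 0.6452
  DET: TP=361, FP=37+76+13=126 → 361/487 = 0.7413
Macro-precision = mean = (0.7290 + 0.6789 + 0.6452 + 0.7413) / 4 = 0.699

0.699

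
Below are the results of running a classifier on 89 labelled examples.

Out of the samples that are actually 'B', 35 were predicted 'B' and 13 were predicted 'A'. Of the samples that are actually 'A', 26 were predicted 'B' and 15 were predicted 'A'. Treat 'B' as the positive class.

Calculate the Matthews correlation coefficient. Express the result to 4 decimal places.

0.1020

MCC = (TP·TN − FP·FN) / √((TP+FP)(TP+FN)(TN+FP)(TN+FN))
Numerator = 35·15 − 26·13 = 187
Denominator = √(61·48·41·28) = √3361344 = 1833.3968
MCC = 187 / 1833.3968 = 0.1020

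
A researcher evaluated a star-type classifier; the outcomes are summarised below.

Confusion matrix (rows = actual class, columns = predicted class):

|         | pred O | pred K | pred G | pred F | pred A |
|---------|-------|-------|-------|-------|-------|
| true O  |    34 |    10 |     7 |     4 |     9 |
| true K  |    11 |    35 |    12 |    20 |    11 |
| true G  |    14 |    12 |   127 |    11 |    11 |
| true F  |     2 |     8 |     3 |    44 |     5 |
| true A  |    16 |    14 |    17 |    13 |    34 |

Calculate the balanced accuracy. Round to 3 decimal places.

0.544

Balanced accuracy = mean of per-class recall.
  O: recall = 34/64 = 0.5313
  K: recall = 35/89 = 0.3933
  G: recall = 127/175 = 0.7257
  F: recall = 44/62 = 0.7097
  A: recall = 34/94 = 0.3617
Mean = (0.5313 + 0.3933 + 0.7257 + 0.7097 + 0.3617) / 5 = 0.544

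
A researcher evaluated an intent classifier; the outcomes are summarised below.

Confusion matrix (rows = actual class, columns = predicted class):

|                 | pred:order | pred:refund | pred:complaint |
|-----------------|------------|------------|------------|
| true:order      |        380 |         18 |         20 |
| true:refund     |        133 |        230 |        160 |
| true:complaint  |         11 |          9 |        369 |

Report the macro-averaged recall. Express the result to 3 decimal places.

0.766

Per-class recall (TP/(TP+FN)):
  order: TP=380, FN=18+20=38 → 380/418 = 0.9091
  refund: TP=230, FN=133+160=293 → 230/523 = 0.4398
  complaint: TP=369, FN=11+9=20 → 369/389 = 0.9486
Macro-recall = mean = (0.9091 + 0.4398 + 0.9486) / 3 = 0.766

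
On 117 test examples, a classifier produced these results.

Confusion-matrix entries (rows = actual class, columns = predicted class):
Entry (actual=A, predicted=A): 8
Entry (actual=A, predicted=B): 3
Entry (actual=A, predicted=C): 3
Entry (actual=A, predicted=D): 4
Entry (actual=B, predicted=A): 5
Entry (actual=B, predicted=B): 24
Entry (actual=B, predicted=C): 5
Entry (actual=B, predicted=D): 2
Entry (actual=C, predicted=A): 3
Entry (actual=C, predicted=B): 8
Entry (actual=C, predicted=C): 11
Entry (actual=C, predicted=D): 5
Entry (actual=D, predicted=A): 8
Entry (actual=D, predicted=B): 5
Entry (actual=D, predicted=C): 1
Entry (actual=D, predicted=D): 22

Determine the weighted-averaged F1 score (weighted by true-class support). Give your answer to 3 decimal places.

0.557

Per-class F1 score (2·TP/(2·TP+FP+FN)):
  A: TP=8, FP=5+3+8=16, FN=3+3+4=10 → 16/42 = 0.3810
  B: TP=24, FP=3+8+5=16, FN=5+5+2=12 → 48/76 = 0.6316
  C: TP=11, FP=3+5+1=9, FN=3+8+5=16 → 22/47 = 0.4681
  D: TP=22, FP=4+2+5=11, FN=8+5+1=14 → 44/69 = 0.6377
Weighted-F1 score = Σ (supportᵢ/N)·F1 scoreᵢ with N=117: (18/117)·0.3810 + (36/117)·0.6316 + (27/117)·0.4681 + (36/117)·0.6377 = 0.557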